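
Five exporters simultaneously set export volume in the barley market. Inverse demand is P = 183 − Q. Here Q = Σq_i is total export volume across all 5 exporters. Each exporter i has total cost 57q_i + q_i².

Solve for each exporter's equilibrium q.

A representative exporter's profit is π_i = q_i(183 − Q) − 57q_i − q_i², with Q = q_i + Σ_{j≠i} q_j.
First-order condition: 126 − 4q_i − Σ_{j≠i} q_j = 0.
Imposing symmetry (q_j = q for all j) turns Σ_{j≠i} q_j into 4q, so 126 = 8q and q = 15.75.

15.75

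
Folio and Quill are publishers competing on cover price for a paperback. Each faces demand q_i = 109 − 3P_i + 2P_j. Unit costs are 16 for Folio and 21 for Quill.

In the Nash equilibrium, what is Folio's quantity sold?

72.5625

Folio's profit: π = (P_{Folio} − 16)(109 − 3P_{Folio} + 2P_{Quill}).
∂π/∂P_{Folio} = 157 − 6P_{Folio} + 2P_{Quill} = 0 ⇒ P_{Folio} = 157/6 + (1/3)P_{Quill}.
Similarly P_{Quill} = 86/3 + (1/3)P_{Folio}.
Substituting the second reaction function into the first: P_{Folio} = 157/6 + (1/3)(86/3 + (1/3)P_{Folio}), which gives (8/9)P_{Folio} = 643/18 ⇒ P_{Folio} = 40.1875.
Then P_{Quill} = 86/3 + (1/3)·40.1875 = 42.0625.
q_{Folio} = 109 − 3·40.1875 + 2·42.0625 = 72.5625.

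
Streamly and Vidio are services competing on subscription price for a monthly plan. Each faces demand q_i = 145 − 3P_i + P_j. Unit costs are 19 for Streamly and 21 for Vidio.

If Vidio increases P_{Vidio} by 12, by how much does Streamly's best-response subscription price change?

Streamly's profit: π = (P_{Streamly} − 19)(145 − 3P_{Streamly} + P_{Vidio}).
∂π/∂P_{Streamly} = 202 − 6P_{Streamly} + P_{Vidio} = 0 ⇒ P_{Streamly} = 101/3 + (1/6)P_{Vidio}.
The reaction-function slope is 1/6, so a 12-unit rise in P_{Vidio} moves P_{Streamly} by 1/6 × 12 = 2. Streamly's best response rises — the actions are strategic complements.

2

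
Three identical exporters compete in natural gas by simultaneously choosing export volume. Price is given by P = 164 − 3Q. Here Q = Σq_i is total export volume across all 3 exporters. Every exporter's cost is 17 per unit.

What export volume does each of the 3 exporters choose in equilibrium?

A representative exporter's profit is π_i = q_i(164 − 3Q) − 17q_i, with Q = q_i + Σ_{j≠i} q_j.
First-order condition: 147 − 6q_i − 3Σ_{j≠i} q_j = 0.
With identical exporters, set every q_j = q: then 147 − 6q − 6q = 0, i.e. q = 147/12 = 12.25.

12.25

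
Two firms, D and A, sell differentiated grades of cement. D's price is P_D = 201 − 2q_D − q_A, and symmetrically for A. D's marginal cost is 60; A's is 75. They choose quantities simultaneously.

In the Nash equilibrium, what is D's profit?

1705.28

Firm D's profit: π = q_D(201 − 2q_D − q_A) − 60q_D.
∂π/∂q_D = 141 − 4q_D − q_A = 0 ⇒ q_D = 35.25 − 0.25q_A.
Similarly q_A = 31.5 − 0.25q_D.
Solving the two reaction functions simultaneously: (1 − (−0.25)(−0.25))q_D = 35.25 − 0.25·31.5, so 0.9375q_D = 27.375 and q_D = 29.2.
Then q_A = 31.5 − 0.25·29.2 = 24.2.
P_D = 201 − 2·29.2 − 24.2 = 118.4.
Profit = (118.4 − 60)·29.2 = 1705.28.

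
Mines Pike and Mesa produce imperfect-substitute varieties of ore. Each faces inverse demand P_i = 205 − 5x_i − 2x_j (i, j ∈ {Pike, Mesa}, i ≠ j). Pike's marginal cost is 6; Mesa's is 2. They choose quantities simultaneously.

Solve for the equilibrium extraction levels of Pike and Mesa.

Mine Pike's profit: π = x_{Pike}(205 − 5x_{Pike} − 2x_{Mesa}) − 6x_{Pike}.
∂π/∂x_{Pike} = 199 − 10x_{Pike} − 2x_{Mesa} = 0 ⇒ x_{Pike} = 19.9 − 0.2x_{Mesa}.
Similarly x_{Mesa} = 20.3 − 0.2x_{Pike}.
Substituting the second reaction function into the first: x_{Pike} = 19.9 − 0.2(20.3 − 0.2x_{Pike}), which gives 0.96x_{Pike} = 15.84 ⇒ x_{Pike} = 16.5.
Then x_{Mesa} = 20.3 − 0.2·16.5 = 17.

16.5, 17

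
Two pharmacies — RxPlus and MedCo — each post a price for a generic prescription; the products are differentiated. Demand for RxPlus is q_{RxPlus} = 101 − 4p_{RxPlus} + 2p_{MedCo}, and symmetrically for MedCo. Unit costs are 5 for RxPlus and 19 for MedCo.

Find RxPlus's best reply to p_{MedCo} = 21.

20.375

RxPlus's profit: π = (p_{RxPlus} − 5)(101 − 4p_{RxPlus} + 2p_{MedCo}).
∂π/∂p_{RxPlus} = 121 − 8p_{RxPlus} + 2p_{MedCo} = 0 ⇒ p_{RxPlus} = 15.125 + 0.25p_{MedCo}.
At p_{MedCo} = 21: p_{RxPlus} = 15.125 + 0.25·21 = 20.375.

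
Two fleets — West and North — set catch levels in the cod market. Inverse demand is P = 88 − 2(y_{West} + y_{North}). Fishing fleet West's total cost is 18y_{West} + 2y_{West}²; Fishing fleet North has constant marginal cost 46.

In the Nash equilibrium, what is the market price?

Fishing fleet West's profit: π = y_{West}(88 − 2(y_{West} + y_{North})) − 18y_{West} − 2y_{West}².
∂π/∂y_{West} = 70 − 8y_{West} − 2y_{North} = 0, so y_{West} = 8.75 − 0.25y_{North}.
For North: ∂π/∂y_{North} = 42 − 4y_{North} − 2y_{West} = 0 ⇒ y_{North} = 10.5 − 0.5y_{West}.
Solving the two reaction functions simultaneously: (1 − (−0.25)(−0.5))y_{West} = 8.75 − 0.25·10.5, so 0.875y_{West} = 6.125 and y_{West} = 7.
Then y_{North} = 10.5 − 0.5·7 = 7.
Equilibrium price: P = 88 − 2·14 = 60.

60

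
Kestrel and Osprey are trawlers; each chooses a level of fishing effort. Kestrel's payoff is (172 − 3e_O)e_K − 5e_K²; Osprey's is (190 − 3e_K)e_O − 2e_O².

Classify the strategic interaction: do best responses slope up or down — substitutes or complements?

Expanding Kestrel's payoff: 172e_K − 3e_Oe_K − 5e_K².
∂π/∂e_K = 172 − 3e_O − 10e_K = 0, so e_K = 17.2 − 0.3e_O.
The best-response slope de_K/de_O = −0.3 < 0: the reaction function is downward-sloping, so the choices are strategic substitutes.

strategic substitutes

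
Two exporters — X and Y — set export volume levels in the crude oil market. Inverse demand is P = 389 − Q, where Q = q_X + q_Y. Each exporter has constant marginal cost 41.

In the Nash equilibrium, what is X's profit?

13456

Exporter X's profit: π = q_X(389 − (q_X + q_Y)) − 41q_X.
∂π/∂q_X = 348 − 2q_X − q_Y = 0, so q_X = 174 − 0.5q_Y.
By symmetry q_Y = q_X; substituting into the reaction function, 1.5q_X = 174 and q_X = 116.
Price P = 389 − 232 = 157.
X's profit: (157 − 41)·116 = 13456.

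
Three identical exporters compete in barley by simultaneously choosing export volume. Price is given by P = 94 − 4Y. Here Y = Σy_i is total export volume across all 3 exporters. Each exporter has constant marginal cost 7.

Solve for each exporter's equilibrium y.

5.4375

A representative exporter's profit is π_i = y_i(94 − 4Y) − 7y_i, with Y = y_i + Σ_{j≠i} y_j.
First-order condition: 87 − 8y_i − 4Σ_{j≠i} y_j = 0.
With identical exporters, set every y_j = y: then 87 − 8y − 8y = 0, i.e. y = 87/16 = 5.4375.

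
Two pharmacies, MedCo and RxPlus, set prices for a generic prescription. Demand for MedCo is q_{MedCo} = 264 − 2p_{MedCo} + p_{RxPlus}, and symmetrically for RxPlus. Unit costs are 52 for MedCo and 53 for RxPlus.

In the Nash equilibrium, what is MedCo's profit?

10025.28

MedCo's profit: π = (p_{MedCo} − 52)(264 − 2p_{MedCo} + p_{RxPlus}).
∂π/∂p_{MedCo} = 368 − 4p_{MedCo} + p_{RxPlus} = 0 ⇒ p_{MedCo} = 92 + 0.25p_{RxPlus}.
Similarly p_{RxPlus} = 92.5 + 0.25p_{MedCo}.
Solving the two reaction functions simultaneously: (1 − (0.25)(0.25))p_{MedCo} = 92 + 0.25·92.5, so 0.9375p_{MedCo} = 115.125 and p_{MedCo} = 122.8.
Then p_{RxPlus} = 92.5 + 0.25·122.8 = 123.2.
q_{MedCo} = 264 − 2·122.8 + 123.2 = 141.6.
Profit = (122.8 − 52)·141.6 = 10025.28.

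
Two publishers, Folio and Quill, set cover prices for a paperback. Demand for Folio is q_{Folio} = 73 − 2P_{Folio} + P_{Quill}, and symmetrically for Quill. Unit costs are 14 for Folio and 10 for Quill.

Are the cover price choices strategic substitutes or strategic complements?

strategic complements

Folio's profit: π = (P_{Folio} − 14)(73 − 2P_{Folio} + P_{Quill}).
∂π/∂P_{Folio} = 101 − 4P_{Folio} + P_{Quill} = 0 ⇒ P_{Folio} = 25.25 + 0.25P_{Quill}.
The best-response slope dP_{Folio}/dP_{Quill} = 0.25 > 0: the reaction function is upward-sloping, so the choices are strategic complements.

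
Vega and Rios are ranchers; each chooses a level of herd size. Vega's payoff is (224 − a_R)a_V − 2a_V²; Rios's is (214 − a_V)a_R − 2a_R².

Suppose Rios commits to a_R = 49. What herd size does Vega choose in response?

Expanding Vega's payoff: 224a_V − a_Ra_V − 2a_V².
∂π/∂a_V = 224 − a_R − 4a_V = 0, so a_V = 56 − 0.25a_R.
At a_R = 49: a_V = 56 − 0.25·49 = 43.75.

43.75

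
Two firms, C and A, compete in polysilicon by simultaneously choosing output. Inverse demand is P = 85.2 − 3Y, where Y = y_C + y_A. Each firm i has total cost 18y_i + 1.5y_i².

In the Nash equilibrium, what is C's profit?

Firm C's profit: π = y_C(85.2 − 3(y_C + y_A)) − 18y_C − 1.5y_C².
∂π/∂y_C = 67.2 − 9y_C − 3y_A = 0, so y_C = 112/15 − (1/3)y_A.
By symmetry y_A = y_C; substituting into the reaction function, (4/3)y_C = 112/15 and y_C = 5.6.
Price P = 85.2 − 3·11.2 = 51.6.
C's profit: (51.6 − 18)·5.6 − 1.5(5.6)² = 141.12.

141.12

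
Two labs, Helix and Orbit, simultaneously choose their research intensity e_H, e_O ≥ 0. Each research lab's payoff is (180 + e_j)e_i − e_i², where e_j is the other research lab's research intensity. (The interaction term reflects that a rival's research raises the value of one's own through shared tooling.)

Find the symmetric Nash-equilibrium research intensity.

180

Helix's payoff is (180 + e_O)e_H − e_H².
∂π/∂e_H = 180 + e_O − 2e_H = 0, so e_H = 90 + 0.5e_O.
By symmetry e_O = e_H; substituting into the reaction function, 0.5e_H = 90 and e_H = 180.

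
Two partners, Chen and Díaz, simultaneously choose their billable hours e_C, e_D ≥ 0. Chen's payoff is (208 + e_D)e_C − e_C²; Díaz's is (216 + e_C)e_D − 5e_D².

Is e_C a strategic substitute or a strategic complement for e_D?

strategic complements

Expanding Chen's payoff: 208e_C + e_De_C − e_C².
∂π/∂e_C = 208 + e_D − 2e_C = 0, so e_C = 104 + 0.5e_D.
The best-response slope de_C/de_D = 0.5 > 0: the reaction function is upward-sloping, so the choices are strategic complements.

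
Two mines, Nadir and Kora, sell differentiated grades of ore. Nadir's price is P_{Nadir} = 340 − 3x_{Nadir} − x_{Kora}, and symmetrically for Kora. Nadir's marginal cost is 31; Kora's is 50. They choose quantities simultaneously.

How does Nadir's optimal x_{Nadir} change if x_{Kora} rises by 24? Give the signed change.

Mine Nadir's profit: π = x_{Nadir}(340 − 3x_{Nadir} − x_{Kora}) − 31x_{Nadir}.
∂π/∂x_{Nadir} = 309 − 6x_{Nadir} − x_{Kora} = 0 ⇒ x_{Nadir} = 51.5 − (1/6)x_{Kora}.
The reaction-function slope is −1/6, so a 24-unit rise in x_{Kora} moves x_{Nadir} by −1/6 × 24 = −4. Nadir's best response falls — the actions are strategic substitutes.

-4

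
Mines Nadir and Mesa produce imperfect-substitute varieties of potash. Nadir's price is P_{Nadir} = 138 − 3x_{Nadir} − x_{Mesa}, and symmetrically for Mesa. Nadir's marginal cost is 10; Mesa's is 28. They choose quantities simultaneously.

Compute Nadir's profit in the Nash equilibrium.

Mine Nadir's profit: π = x_{Nadir}(138 − 3x_{Nadir} − x_{Mesa}) − 10x_{Nadir}.
∂π/∂x_{Nadir} = 128 − 6x_{Nadir} − x_{Mesa} = 0 ⇒ x_{Nadir} = 64/3 − (1/6)x_{Mesa}.
Similarly x_{Mesa} = 55/3 − (1/6)x_{Nadir}.
Substituting the second reaction function into the first: x_{Nadir} = 64/3 − (1/6)(55/3 − (1/6)x_{Nadir}), which gives (35/36)x_{Nadir} = 329/18 ⇒ x_{Nadir} = 18.8.
Then x_{Mesa} = 55/3 − (1/6)·18.8 = 15.2.
P_{Nadir} = 138 − 3·18.8 − 15.2 = 66.4.
Profit = (66.4 − 10)·18.8 = 1060.32.

1060.32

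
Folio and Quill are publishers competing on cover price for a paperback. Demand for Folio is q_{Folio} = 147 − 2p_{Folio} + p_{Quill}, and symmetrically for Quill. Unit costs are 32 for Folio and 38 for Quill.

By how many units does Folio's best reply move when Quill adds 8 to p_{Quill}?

2

Folio's profit: π = (p_{Folio} − 32)(147 − 2p_{Folio} + p_{Quill}).
∂π/∂p_{Folio} = 211 − 4p_{Folio} + p_{Quill} = 0 ⇒ p_{Folio} = 52.75 + 0.25p_{Quill}.
The reaction-function slope is 0.25, so an 8-unit rise in p_{Quill} moves p_{Folio} by 0.25 × 8 = 2. Folio's best response rises — the actions are strategic complements.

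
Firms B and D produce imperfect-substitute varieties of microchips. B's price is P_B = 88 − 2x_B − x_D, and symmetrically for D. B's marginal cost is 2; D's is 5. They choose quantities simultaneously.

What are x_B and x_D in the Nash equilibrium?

Firm B's profit: π = x_B(88 − 2x_B − x_D) − 2x_B.
∂π/∂x_B = 86 − 4x_B − x_D = 0 ⇒ x_B = 21.5 − 0.25x_D.
Similarly x_D = 20.75 − 0.25x_B.
Plugging x_D into B's best response: x_B = 21.5 − 0.25(20.75 − 0.25x_B) ⇒ 0.9375x_B = 16.3125, so x_B = 17.4.
Then x_D = 20.75 − 0.25·17.4 = 16.4.

17.4, 16.4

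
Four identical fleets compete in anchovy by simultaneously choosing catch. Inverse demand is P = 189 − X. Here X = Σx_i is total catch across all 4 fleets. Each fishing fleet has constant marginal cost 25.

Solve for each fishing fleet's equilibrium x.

A representative fishing fleet's profit is π_i = x_i(189 − X) − 25x_i, with X = x_i + Σ_{j≠i} x_j.
First-order condition: 164 − 2x_i − Σ_{j≠i} x_j = 0.
With identical fishing fleets, set every x_j = x: then 164 − 2x − 3x = 0, i.e. x = 164/5 = 32.8.

32.8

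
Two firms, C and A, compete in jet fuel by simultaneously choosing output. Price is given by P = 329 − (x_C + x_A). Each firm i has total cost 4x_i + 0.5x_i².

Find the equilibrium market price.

Firm C's profit: π = x_C(329 − (x_C + x_A)) − 4x_C − 0.5x_C².
∂π/∂x_C = 325 − 3x_C − x_A = 0, so x_C = 325/3 − (1/3)x_A.
Setting x_C = x_A in the reaction function: x_C = 325/3 − (1/3)x_C, so x_C = (325/3) / (4/3) = 81.25.
Equilibrium price: P = 329 − 162.5 = 166.5.

166.5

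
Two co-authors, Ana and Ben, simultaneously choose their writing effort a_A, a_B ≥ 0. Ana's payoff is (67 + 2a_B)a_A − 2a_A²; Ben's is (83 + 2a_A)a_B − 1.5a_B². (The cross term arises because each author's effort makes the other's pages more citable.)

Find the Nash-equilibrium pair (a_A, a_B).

Expanding Ana's payoff: 67a_A + 2a_Ba_A − 2a_A².
∂π/∂a_A = 67 + 2a_B − 4a_A = 0, so a_A = 16.75 + 0.5a_B.
Likewise for Ben: a_B = 83/3 + (2/3)a_A.
Plugging a_B into Ana's best response: a_A = 16.75 + 0.5(83/3 + (2/3)a_A) ⇒ (2/3)a_A = 367/12, so a_A = 45.875.
Then a_B = 83/3 + (2/3)·45.875 = 58.25.

45.875, 58.25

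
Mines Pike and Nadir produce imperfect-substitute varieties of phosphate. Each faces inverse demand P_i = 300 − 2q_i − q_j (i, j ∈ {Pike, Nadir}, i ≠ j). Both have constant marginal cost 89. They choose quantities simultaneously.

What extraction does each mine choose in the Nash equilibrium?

Mine Pike's profit: π = q_{Pike}(300 − 2q_{Pike} − q_{Nadir}) − 89q_{Pike}.
∂π/∂q_{Pike} = 211 − 4q_{Pike} − q_{Nadir} = 0 ⇒ q_{Pike} = 52.75 − 0.25q_{Nadir}.
Setting q_{Pike} = q_{Nadir} in the reaction function: q_{Pike} = 52.75 − 0.25q_{Pike}, so q_{Pike} = 52.75 / 1.25 = 42.2.

42.2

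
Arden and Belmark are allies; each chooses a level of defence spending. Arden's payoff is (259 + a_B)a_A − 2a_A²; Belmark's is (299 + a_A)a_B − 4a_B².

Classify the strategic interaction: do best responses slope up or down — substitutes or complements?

Expanding Arden's payoff: 259a_A + a_Ba_A − 2a_A².
∂π/∂a_A = 259 + a_B − 4a_A = 0, so a_A = 64.75 + 0.25a_B.
The best-response slope da_A/da_B = 0.25 > 0: the reaction function is upward-sloping, so the choices are strategic complements.

strategic complements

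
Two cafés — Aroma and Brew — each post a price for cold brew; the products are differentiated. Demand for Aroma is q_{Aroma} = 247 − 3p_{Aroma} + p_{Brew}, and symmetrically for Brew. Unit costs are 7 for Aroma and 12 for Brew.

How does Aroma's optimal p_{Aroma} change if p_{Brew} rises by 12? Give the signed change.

2

Aroma's profit: π = (p_{Aroma} − 7)(247 − 3p_{Aroma} + p_{Brew}).
∂π/∂p_{Aroma} = 268 − 6p_{Aroma} + p_{Brew} = 0 ⇒ p_{Aroma} = 134/3 + (1/6)p_{Brew}.
The reaction-function slope is 1/6, so a 12-unit rise in p_{Brew} moves p_{Aroma} by 1/6 × 12 = 2. Aroma's best response rises — the actions are strategic complements.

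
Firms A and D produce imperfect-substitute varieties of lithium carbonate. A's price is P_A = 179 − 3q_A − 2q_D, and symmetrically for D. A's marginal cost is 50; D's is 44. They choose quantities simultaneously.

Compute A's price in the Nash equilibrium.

97.25

Firm A's profit: π = q_A(179 − 3q_A − 2q_D) − 50q_A.
∂π/∂q_A = 129 − 6q_A − 2q_D = 0 ⇒ q_A = 21.5 − (1/3)q_D.
Similarly q_D = 22.5 − (1/3)q_A.
Plugging q_D into A's best response: q_A = 21.5 − (1/3)(22.5 − (1/3)q_A) ⇒ (8/9)q_A = 14, so q_A = 15.75.
Then q_D = 22.5 − (1/3)·15.75 = 17.25.
P_A = 179 − 3·15.75 − 2·17.25 = 97.25.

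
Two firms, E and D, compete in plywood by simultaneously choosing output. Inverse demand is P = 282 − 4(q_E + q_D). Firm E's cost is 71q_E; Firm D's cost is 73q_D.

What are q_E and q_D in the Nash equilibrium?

Firm E's profit: π = q_E(282 − 4(q_E + q_D)) − 71q_E.
∂π/∂q_E = 211 − 8q_E − 4q_D = 0, so q_E = 26.375 − 0.5q_D.
By the same steps for D: q_D = 26.125 − 0.5q_E.
Solving the two reaction functions simultaneously: (1 − (−0.5)(−0.5))q_E = 26.375 − 0.5·26.125, so 0.75q_E = 13.3125 and q_E = 17.75.
Then q_D = 26.125 − 0.5·17.75 = 17.25.

17.75, 17.25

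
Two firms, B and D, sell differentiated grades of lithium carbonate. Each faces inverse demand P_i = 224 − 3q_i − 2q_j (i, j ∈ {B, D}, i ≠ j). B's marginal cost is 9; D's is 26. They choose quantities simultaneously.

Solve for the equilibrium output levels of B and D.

27.9375, 23.6875

Firm B's profit: π = q_B(224 − 3q_B − 2q_D) − 9q_B.
∂π/∂q_B = 215 − 6q_B − 2q_D = 0 ⇒ q_B = 215/6 − (1/3)q_D.
Similarly q_D = 33 − (1/3)q_B.
Substituting the second reaction function into the first: q_B = 215/6 − (1/3)(33 − (1/3)q_B), which gives (8/9)q_B = 149/6 ⇒ q_B = 27.9375.
Then q_D = 33 − (1/3)·27.9375 = 23.6875.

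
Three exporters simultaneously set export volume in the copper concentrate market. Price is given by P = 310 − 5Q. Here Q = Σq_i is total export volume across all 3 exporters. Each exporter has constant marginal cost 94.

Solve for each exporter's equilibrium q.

A representative exporter's profit is π_i = q_i(310 − 5Q) − 94q_i, with Q = q_i + Σ_{j≠i} q_j.
First-order condition: 216 − 10q_i − 5Σ_{j≠i} q_j = 0.
Imposing symmetry (q_j = q for all j) turns Σ_{j≠i} q_j into 2q, so 216 = 20q and q = 10.8.

10.8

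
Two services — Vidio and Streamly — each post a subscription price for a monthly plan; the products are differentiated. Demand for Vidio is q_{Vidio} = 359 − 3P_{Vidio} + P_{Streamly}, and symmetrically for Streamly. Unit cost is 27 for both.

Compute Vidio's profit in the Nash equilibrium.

Vidio's profit: π = (P_{Vidio} − 27)(359 − 3P_{Vidio} + P_{Streamly}).
∂π/∂P_{Vidio} = 440 − 6P_{Vidio} + P_{Streamly} = 0 ⇒ P_{Vidio} = 220/3 + (1/6)P_{Streamly}.
By symmetry P_{Streamly} = P_{Vidio}; substituting into the reaction function, (5/6)P_{Vidio} = 220/3 and P_{Vidio} = 88.
q_{Vidio} = 359 − 3·88 + 88 = 183.
Profit = (88 − 27)·183 = 11163.

11163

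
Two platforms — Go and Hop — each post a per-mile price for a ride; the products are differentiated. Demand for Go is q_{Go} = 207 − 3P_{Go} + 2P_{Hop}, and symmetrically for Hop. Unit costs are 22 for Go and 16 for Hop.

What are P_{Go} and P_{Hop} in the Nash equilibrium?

67.125, 64.875

Go's profit: π = (P_{Go} − 22)(207 − 3P_{Go} + 2P_{Hop}).
∂π/∂P_{Go} = 273 − 6P_{Go} + 2P_{Hop} = 0 ⇒ P_{Go} = 45.5 + (1/3)P_{Hop}.
Similarly P_{Hop} = 42.5 + (1/3)P_{Go}.
Solving the two reaction functions simultaneously: (1 − (1/3)(1/3))P_{Go} = 45.5 + (1/3)·42.5, so (8/9)P_{Go} = 179/3 and P_{Go} = 67.125.
Then P_{Hop} = 42.5 + (1/3)·67.125 = 64.875.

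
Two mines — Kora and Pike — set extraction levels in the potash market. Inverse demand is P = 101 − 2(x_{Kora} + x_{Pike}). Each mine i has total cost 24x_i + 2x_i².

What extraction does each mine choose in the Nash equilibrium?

7.7

Mine Kora's profit: π = x_{Kora}(101 − 2(x_{Kora} + x_{Pike})) − 24x_{Kora} − 2x_{Kora}².
∂π/∂x_{Kora} = 77 − 8x_{Kora} − 2x_{Pike} = 0, so x_{Kora} = 9.625 − 0.25x_{Pike}.
Setting x_{Kora} = x_{Pike} in the reaction function: x_{Kora} = 9.625 − 0.25x_{Kora}, so x_{Kora} = 9.625 / 1.25 = 7.7.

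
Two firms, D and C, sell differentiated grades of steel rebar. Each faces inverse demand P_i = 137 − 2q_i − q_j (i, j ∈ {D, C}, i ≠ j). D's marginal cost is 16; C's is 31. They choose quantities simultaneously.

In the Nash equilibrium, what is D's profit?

Firm D's profit: π = q_D(137 − 2q_D − q_C) − 16q_D.
∂π/∂q_D = 121 − 4q_D − q_C = 0 ⇒ q_D = 30.25 − 0.25q_C.
Similarly q_C = 26.5 − 0.25q_D.
Substituting the second reaction function into the first: q_D = 30.25 − 0.25(26.5 − 0.25q_D), which gives 0.9375q_D = 23.625 ⇒ q_D = 25.2.
Then q_C = 26.5 − 0.25·25.2 = 20.2.
P_D = 137 − 2·25.2 − 20.2 = 66.4.
Profit = (66.4 − 16)·25.2 = 1270.08.

1270.08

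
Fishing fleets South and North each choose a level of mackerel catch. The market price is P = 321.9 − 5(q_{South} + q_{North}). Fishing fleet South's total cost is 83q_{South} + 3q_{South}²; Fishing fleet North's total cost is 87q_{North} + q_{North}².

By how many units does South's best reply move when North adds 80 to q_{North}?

-25

Fishing fleet South's profit: π = q_{South}(321.9 − 5(q_{South} + q_{North})) − 83q_{South} − 3q_{South}².
∂π/∂q_{South} = 238.9 − 16q_{South} − 5q_{North} = 0, so q_{South} = 2389/160 − 0.3125q_{North}.
The reaction-function slope is −0.3125, so an 80-unit rise in q_{North} moves q_{South} by −0.3125 × 80 = −25. South's best response falls — the actions are strategic substitutes.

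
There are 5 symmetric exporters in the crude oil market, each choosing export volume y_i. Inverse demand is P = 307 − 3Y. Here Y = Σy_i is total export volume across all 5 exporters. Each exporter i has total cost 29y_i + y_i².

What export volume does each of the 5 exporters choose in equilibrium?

13.9

A representative exporter's profit is π_i = y_i(307 − 3Y) − 29y_i − y_i², with Y = y_i + Σ_{j≠i} y_j.
First-order condition: 278 − 8y_i − 3Σ_{j≠i} y_j = 0.
Imposing symmetry (y_j = y for all j) turns Σ_{j≠i} y_j into 4y, so 278 = 20y and y = 13.9.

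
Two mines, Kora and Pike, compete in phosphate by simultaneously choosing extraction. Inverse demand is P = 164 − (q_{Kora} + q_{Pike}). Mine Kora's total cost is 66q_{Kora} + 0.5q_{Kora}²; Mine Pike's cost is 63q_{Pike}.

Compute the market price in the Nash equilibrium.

Mine Kora's profit: π = q_{Kora}(164 − (q_{Kora} + q_{Pike})) − 66q_{Kora} − 0.5q_{Kora}².
∂π/∂q_{Kora} = 98 − 3q_{Kora} − q_{Pike} = 0, so q_{Kora} = 98/3 − (1/3)q_{Pike}.
For Pike: ∂π/∂q_{Pike} = 101 − 2q_{Pike} − q_{Kora} = 0 ⇒ q_{Pike} = 50.5 − 0.5q_{Kora}.
Substituting the second reaction function into the first: q_{Kora} = 98/3 − (1/3)(50.5 − 0.5q_{Kora}), which gives (5/6)q_{Kora} = 95/6 ⇒ q_{Kora} = 19.
Then q_{Pike} = 50.5 − 0.5·19 = 41.
Equilibrium price: P = 164 − 60 = 104.

104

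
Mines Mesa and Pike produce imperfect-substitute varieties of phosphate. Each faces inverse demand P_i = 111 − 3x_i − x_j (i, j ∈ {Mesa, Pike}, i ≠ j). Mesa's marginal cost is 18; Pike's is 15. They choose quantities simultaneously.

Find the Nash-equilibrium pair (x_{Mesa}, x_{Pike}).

Mine Mesa's profit: π = x_{Mesa}(111 − 3x_{Mesa} − x_{Pike}) − 18x_{Mesa}.
∂π/∂x_{Mesa} = 93 − 6x_{Mesa} − x_{Pike} = 0 ⇒ x_{Mesa} = 15.5 − (1/6)x_{Pike}.
Similarly x_{Pike} = 16 − (1/6)x_{Mesa}.
Substituting the second reaction function into the first: x_{Mesa} = 15.5 − (1/6)(16 − (1/6)x_{Mesa}), which gives (35/36)x_{Mesa} = 77/6 ⇒ x_{Mesa} = 13.2.
Then x_{Pike} = 16 − (1/6)·13.2 = 13.8.

13.2, 13.8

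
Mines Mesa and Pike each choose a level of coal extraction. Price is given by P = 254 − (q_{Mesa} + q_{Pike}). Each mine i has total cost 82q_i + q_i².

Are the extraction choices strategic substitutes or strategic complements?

Mine Mesa's profit: π = q_{Mesa}(254 − (q_{Mesa} + q_{Pike})) − 82q_{Mesa} − q_{Mesa}².
∂π/∂q_{Mesa} = 172 − 4q_{Mesa} − q_{Pike} = 0, so q_{Mesa} = 43 − 0.25q_{Pike}.
The best-response slope dq_{Mesa}/dq_{Pike} = −0.25 < 0: the reaction function is downward-sloping, so the choices are strategic substitutes.

strategic substitutes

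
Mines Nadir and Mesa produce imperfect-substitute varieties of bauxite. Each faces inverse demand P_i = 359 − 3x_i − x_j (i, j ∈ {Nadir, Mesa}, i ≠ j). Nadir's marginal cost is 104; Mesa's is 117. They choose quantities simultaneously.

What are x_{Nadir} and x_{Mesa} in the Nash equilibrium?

36.8, 34.2

Mine Nadir's profit: π = x_{Nadir}(359 − 3x_{Nadir} − x_{Mesa}) − 104x_{Nadir}.
∂π/∂x_{Nadir} = 255 − 6x_{Nadir} − x_{Mesa} = 0 ⇒ x_{Nadir} = 42.5 − (1/6)x_{Mesa}.
Similarly x_{Mesa} = 121/3 − (1/6)x_{Nadir}.
Substituting the second reaction function into the first: x_{Nadir} = 42.5 − (1/6)(121/3 − (1/6)x_{Nadir}), which gives (35/36)x_{Nadir} = 322/9 ⇒ x_{Nadir} = 36.8.
Then x_{Mesa} = 121/3 − (1/6)·36.8 = 34.2.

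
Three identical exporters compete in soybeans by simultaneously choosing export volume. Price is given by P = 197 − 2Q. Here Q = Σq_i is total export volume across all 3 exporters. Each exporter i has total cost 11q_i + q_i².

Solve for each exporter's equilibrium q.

A representative exporter's profit is π_i = q_i(197 − 2Q) − 11q_i − q_i², with Q = q_i + Σ_{j≠i} q_j.
First-order condition: 186 − 6q_i − 2Σ_{j≠i} q_j = 0.
In a symmetric equilibrium every exporter chooses the same q, so Σ_{j≠i} q_j = 2q. The condition becomes 186 − 10q = 0, giving q = 186/10 = 18.6.

18.6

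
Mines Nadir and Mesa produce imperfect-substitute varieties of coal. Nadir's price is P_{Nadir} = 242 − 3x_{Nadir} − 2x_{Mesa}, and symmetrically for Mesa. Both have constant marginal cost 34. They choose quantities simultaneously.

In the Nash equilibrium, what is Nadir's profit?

2028

Mine Nadir's profit: π = x_{Nadir}(242 − 3x_{Nadir} − 2x_{Mesa}) − 34x_{Nadir}.
∂π/∂x_{Nadir} = 208 − 6x_{Nadir} − 2x_{Mesa} = 0 ⇒ x_{Nadir} = 104/3 − (1/3)x_{Mesa}.
Setting x_{Nadir} = x_{Mesa} in the reaction function: x_{Nadir} = 104/3 − (1/3)x_{Nadir}, so x_{Nadir} = (104/3) / (4/3) = 26.
P_{Nadir} = 242 − 3·26 − 2·26 = 112.
Profit = (112 − 34)·26 = 2028.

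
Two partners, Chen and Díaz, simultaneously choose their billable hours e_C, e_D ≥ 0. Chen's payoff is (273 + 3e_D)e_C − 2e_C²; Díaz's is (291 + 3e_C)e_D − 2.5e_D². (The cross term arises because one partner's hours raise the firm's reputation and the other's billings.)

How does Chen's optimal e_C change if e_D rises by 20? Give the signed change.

Expanding Chen's payoff: 273e_C + 3e_De_C − 2e_C².
∂π/∂e_C = 273 + 3e_D − 4e_C = 0, so e_C = 68.25 + 0.75e_D.
The reaction-function slope is 0.75, so a 20-unit rise in e_D moves e_C by 0.75 × 20 = 15. Chen's best response rises — the actions are strategic complements.

15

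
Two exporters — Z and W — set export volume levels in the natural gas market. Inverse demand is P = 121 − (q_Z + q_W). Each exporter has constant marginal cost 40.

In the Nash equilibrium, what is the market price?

Exporter Z's profit: π = q_Z(121 − (q_Z + q_W)) − 40q_Z.
∂π/∂q_Z = 81 − 2q_Z − q_W = 0, so q_Z = 40.5 − 0.5q_W.
The game is symmetric, so in equilibrium q_W = q_Z: the reaction function gives 1.5q_Z = 40.5, hence q_Z = 27.
Equilibrium price: P = 121 − 54 = 67.

67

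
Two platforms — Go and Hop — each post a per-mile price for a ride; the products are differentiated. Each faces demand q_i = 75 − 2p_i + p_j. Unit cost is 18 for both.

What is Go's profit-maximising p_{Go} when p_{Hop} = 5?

Go's profit: π = (p_{Go} − 18)(75 − 2p_{Go} + p_{Hop}).
∂π/∂p_{Go} = 111 − 4p_{Go} + p_{Hop} = 0 ⇒ p_{Go} = 27.75 + 0.25p_{Hop}.
At p_{Hop} = 5: p_{Go} = 27.75 + 0.25·5 = 29.

29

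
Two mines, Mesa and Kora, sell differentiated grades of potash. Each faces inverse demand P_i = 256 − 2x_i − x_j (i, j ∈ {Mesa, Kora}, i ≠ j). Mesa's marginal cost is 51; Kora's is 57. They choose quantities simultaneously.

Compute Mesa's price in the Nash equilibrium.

Mine Mesa's profit: π = x_{Mesa}(256 − 2x_{Mesa} − x_{Kora}) − 51x_{Mesa}.
∂π/∂x_{Mesa} = 205 − 4x_{Mesa} − x_{Kora} = 0 ⇒ x_{Mesa} = 51.25 − 0.25x_{Kora}.
Similarly x_{Kora} = 49.75 − 0.25x_{Mesa}.
Substituting the second reaction function into the first: x_{Mesa} = 51.25 − 0.25(49.75 − 0.25x_{Mesa}), which gives 0.9375x_{Mesa} = 38.8125 ⇒ x_{Mesa} = 41.4.
Then x_{Kora} = 49.75 − 0.25·41.4 = 39.4.
P_{Mesa} = 256 − 2·41.4 − 39.4 = 133.8.

133.8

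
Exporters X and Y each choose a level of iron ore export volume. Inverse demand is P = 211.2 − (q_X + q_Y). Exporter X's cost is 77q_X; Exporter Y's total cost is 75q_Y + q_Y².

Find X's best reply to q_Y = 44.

Exporter X's profit: π = q_X(211.2 − (q_X + q_Y)) − 77q_X.
∂π/∂q_X = 134.2 − 2q_X − q_Y = 0, so q_X = 67.1 − 0.5q_Y.
At q_Y = 44: q_X = 67.1 − 0.5·44 = 45.1.

45.1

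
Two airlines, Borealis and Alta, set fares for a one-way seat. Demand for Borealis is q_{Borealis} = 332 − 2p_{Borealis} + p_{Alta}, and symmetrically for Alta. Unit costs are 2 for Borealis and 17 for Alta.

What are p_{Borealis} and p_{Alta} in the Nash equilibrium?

Borealis's profit: π = (p_{Borealis} − 2)(332 − 2p_{Borealis} + p_{Alta}).
∂π/∂p_{Borealis} = 336 − 4p_{Borealis} + p_{Alta} = 0 ⇒ p_{Borealis} = 84 + 0.25p_{Alta}.
Similarly p_{Alta} = 91.5 + 0.25p_{Borealis}.
Substituting the second reaction function into the first: p_{Borealis} = 84 + 0.25(91.5 + 0.25p_{Borealis}), which gives 0.9375p_{Borealis} = 106.875 ⇒ p_{Borealis} = 114.
Then p_{Alta} = 91.5 + 0.25·114 = 120.

114, 120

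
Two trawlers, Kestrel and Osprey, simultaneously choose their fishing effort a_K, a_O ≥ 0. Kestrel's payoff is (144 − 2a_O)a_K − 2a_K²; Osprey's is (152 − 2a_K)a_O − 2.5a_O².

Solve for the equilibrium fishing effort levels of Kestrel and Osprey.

26, 20

Expanding Kestrel's payoff: 144a_K − 2a_Oa_K − 2a_K².
∂π/∂a_K = 144 − 2a_O − 4a_K = 0, so a_K = 36 − 0.5a_O.
Likewise for Osprey: a_O = 30.4 − 0.4a_K.
Substituting the second reaction function into the first: a_K = 36 − 0.5(30.4 − 0.4a_K), which gives 0.8a_K = 20.8 ⇒ a_K = 26.
Then a_O = 30.4 − 0.4·26 = 20.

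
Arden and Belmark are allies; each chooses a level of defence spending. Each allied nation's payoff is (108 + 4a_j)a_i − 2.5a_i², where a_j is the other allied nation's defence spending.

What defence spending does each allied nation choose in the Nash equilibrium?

Arden's payoff is (108 + 4a_B)a_A − 2.5a_A².
∂π/∂a_A = 108 + 4a_B − 5a_A = 0, so a_A = 21.6 + 0.8a_B.
By symmetry a_B = a_A; substituting into the reaction function, 0.2a_A = 21.6 and a_A = 108.

108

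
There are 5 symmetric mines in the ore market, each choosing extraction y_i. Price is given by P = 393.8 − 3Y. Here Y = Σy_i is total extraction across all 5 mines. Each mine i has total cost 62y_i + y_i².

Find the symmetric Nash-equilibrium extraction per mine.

16.59

A representative mine's profit is π_i = y_i(393.8 − 3Y) − 62y_i − y_i², with Y = y_i + Σ_{j≠i} y_j.
First-order condition: 331.8 − 8y_i − 3Σ_{j≠i} y_j = 0.
Imposing symmetry (y_j = y for all j) turns Σ_{j≠i} y_j into 4y, so 331.8 = 20y and y = 16.59.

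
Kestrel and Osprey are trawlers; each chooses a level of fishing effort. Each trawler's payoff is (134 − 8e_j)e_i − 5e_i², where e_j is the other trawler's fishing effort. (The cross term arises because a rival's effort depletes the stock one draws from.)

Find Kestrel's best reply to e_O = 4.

Kestrel's payoff is (134 − 8e_O)e_K − 5e_K².
∂π/∂e_K = 134 − 8e_O − 10e_K = 0, so e_K = 13.4 − 0.8e_O.
At e_O = 4: e_K = 13.4 − 0.8·4 = 10.2.

10.2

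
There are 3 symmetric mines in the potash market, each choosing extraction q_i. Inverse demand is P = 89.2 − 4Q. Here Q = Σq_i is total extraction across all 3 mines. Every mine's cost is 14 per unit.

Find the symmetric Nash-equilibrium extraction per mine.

4.7

A representative mine's profit is π_i = q_i(89.2 − 4Q) − 14q_i, with Q = q_i + Σ_{j≠i} q_j.
First-order condition: 75.2 − 8q_i − 4Σ_{j≠i} q_j = 0.
With identical mines, set every q_j = q: then 75.2 − 8q − 8q = 0, i.e. q = 75.2/16 = 4.7.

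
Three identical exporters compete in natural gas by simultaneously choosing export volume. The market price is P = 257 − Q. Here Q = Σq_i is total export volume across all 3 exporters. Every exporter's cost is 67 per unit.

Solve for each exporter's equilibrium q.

A representative exporter's profit is π_i = q_i(257 − Q) − 67q_i, with Q = q_i + Σ_{j≠i} q_j.
First-order condition: 190 − 2q_i − Σ_{j≠i} q_j = 0.
Imposing symmetry (q_j = q for all j) turns Σ_{j≠i} q_j into 2q, so 190 = 4q and q = 47.5.

47.5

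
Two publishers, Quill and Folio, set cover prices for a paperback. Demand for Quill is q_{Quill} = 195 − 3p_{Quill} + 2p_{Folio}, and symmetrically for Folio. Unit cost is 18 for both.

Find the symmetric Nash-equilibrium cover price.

62.25

Quill's profit: π = (p_{Quill} − 18)(195 − 3p_{Quill} + 2p_{Folio}).
∂π/∂p_{Quill} = 249 − 6p_{Quill} + 2p_{Folio} = 0 ⇒ p_{Quill} = 41.5 + (1/3)p_{Folio}.
Setting p_{Quill} = p_{Folio} in the reaction function: p_{Quill} = 41.5 + (1/3)p_{Quill}, so p_{Quill} = 41.5 / (2/3) = 62.25.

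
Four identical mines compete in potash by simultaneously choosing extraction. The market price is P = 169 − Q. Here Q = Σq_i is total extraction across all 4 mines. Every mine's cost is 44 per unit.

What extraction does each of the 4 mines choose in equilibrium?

A representative mine's profit is π_i = q_i(169 − Q) − 44q_i, with Q = q_i + Σ_{j≠i} q_j.
First-order condition: 125 − 2q_i − Σ_{j≠i} q_j = 0.
With identical mines, set every q_j = q: then 125 − 2q − 3q = 0, i.e. q = 125/5 = 25.

25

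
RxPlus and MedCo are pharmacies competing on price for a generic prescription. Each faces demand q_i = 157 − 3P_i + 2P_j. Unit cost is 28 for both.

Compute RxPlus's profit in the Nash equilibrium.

RxPlus's profit: π = (P_{RxPlus} − 28)(157 − 3P_{RxPlus} + 2P_{MedCo}).
∂π/∂P_{RxPlus} = 241 − 6P_{RxPlus} + 2P_{MedCo} = 0 ⇒ P_{RxPlus} = 241/6 + (1/3)P_{MedCo}.
By symmetry P_{MedCo} = P_{RxPlus}; substituting into the reaction function, (2/3)P_{RxPlus} = 241/6 and P_{RxPlus} = 60.25.
q_{RxPlus} = 157 − 3·60.25 + 2·60.25 = 96.75.
Profit = (60.25 − 28)·96.75 = 3120.1875.

3120.1875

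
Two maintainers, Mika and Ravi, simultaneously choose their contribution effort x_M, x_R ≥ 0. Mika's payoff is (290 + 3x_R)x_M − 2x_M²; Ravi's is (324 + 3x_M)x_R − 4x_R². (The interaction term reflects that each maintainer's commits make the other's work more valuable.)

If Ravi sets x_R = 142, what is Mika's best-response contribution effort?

Expanding Mika's payoff: 290x_M + 3x_Rx_M − 2x_M².
∂π/∂x_M = 290 + 3x_R − 4x_M = 0, so x_M = 72.5 + 0.75x_R.
At x_R = 142: x_M = 72.5 + 0.75·142 = 179.

179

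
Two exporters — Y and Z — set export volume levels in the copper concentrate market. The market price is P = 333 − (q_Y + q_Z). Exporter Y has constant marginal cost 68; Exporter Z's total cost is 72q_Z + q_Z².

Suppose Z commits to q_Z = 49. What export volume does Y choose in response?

Exporter Y's profit: π = q_Y(333 − (q_Y + q_Z)) − 68q_Y.
∂π/∂q_Y = 265 − 2q_Y − q_Z = 0, so q_Y = 132.5 − 0.5q_Z.
At q_Z = 49: q_Y = 132.5 − 0.5·49 = 108.

108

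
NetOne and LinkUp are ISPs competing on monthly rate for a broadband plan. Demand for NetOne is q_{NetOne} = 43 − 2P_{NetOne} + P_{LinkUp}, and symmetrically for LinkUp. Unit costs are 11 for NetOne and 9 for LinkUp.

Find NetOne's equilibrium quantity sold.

NetOne's profit: π = (P_{NetOne} − 11)(43 − 2P_{NetOne} + P_{LinkUp}).
∂π/∂P_{NetOne} = 65 − 4P_{NetOne} + P_{LinkUp} = 0 ⇒ P_{NetOne} = 16.25 + 0.25P_{LinkUp}.
Similarly P_{LinkUp} = 15.25 + 0.25P_{NetOne}.
Solving the two reaction functions simultaneously: (1 − (0.25)(0.25))P_{NetOne} = 16.25 + 0.25·15.25, so 0.9375P_{NetOne} = 20.0625 and P_{NetOne} = 21.4.
Then P_{LinkUp} = 15.25 + 0.25·21.4 = 20.6.
q_{NetOne} = 43 − 2·21.4 + 20.6 = 20.8.

20.8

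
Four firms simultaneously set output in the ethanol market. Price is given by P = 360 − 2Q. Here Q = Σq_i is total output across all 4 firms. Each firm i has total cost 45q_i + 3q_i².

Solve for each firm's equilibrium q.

19.6875

A representative firm's profit is π_i = q_i(360 − 2Q) − 45q_i − 3q_i², with Q = q_i + Σ_{j≠i} q_j.
First-order condition: 315 − 10q_i − 2Σ_{j≠i} q_j = 0.
In a symmetric equilibrium every firm chooses the same q, so Σ_{j≠i} q_j = 3q. The condition becomes 315 − 16q = 0, giving q = 315/16 = 19.6875.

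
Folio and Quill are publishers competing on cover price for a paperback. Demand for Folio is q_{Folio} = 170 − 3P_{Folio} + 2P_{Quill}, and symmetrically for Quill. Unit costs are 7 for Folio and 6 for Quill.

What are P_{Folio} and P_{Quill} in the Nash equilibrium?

Folio's profit: π = (P_{Folio} − 7)(170 − 3P_{Folio} + 2P_{Quill}).
∂π/∂P_{Folio} = 191 − 6P_{Folio} + 2P_{Quill} = 0 ⇒ P_{Folio} = 191/6 + (1/3)P_{Quill}.
Similarly P_{Quill} = 94/3 + (1/3)P_{Folio}.
Solving the two reaction functions simultaneously: (1 − (1/3)(1/3))P_{Folio} = 191/6 + (1/3)·(94/3), so (8/9)P_{Folio} = 761/18 and P_{Folio} = 47.5625.
Then P_{Quill} = 94/3 + (1/3)·47.5625 = 47.1875.

47.5625, 47.1875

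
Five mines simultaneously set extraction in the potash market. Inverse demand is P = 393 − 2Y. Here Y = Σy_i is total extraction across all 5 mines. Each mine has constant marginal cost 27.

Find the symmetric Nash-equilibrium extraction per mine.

A representative mine's profit is π_i = y_i(393 − 2Y) − 27y_i, with Y = y_i + Σ_{j≠i} y_j.
First-order condition: 366 − 4y_i − 2Σ_{j≠i} y_j = 0.
In a symmetric equilibrium every mine chooses the same y, so Σ_{j≠i} y_j = 4y. The condition becomes 366 − 12y = 0, giving y = 366/12 = 30.5.

30.5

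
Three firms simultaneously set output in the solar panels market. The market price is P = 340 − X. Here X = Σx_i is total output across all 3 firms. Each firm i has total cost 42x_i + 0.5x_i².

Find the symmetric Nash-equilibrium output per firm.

59.6

A representative firm's profit is π_i = x_i(340 − X) − 42x_i − 0.5x_i², with X = x_i + Σ_{j≠i} x_j.
First-order condition: 298 − 3x_i − Σ_{j≠i} x_j = 0.
In a symmetric equilibrium every firm chooses the same x, so Σ_{j≠i} x_j = 2x. The condition becomes 298 − 5x = 0, giving x = 298/5 = 59.6.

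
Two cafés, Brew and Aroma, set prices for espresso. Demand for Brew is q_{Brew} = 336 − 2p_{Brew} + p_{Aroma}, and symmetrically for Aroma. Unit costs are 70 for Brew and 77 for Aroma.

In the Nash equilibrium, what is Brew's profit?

16056.32

Brew's profit: π = (p_{Brew} − 70)(336 − 2p_{Brew} + p_{Aroma}).
∂π/∂p_{Brew} = 476 − 4p_{Brew} + p_{Aroma} = 0 ⇒ p_{Brew} = 119 + 0.25p_{Aroma}.
Similarly p_{Aroma} = 122.5 + 0.25p_{Brew}.
Plugging p_{Aroma} into Brew's best response: p_{Brew} = 119 + 0.25(122.5 + 0.25p_{Brew}) ⇒ 0.9375p_{Brew} = 149.625, so p_{Brew} = 159.6.
Then p_{Aroma} = 122.5 + 0.25·159.6 = 162.4.
q_{Brew} = 336 − 2·159.6 + 162.4 = 179.2.
Profit = (159.6 − 70)·179.2 = 16056.32.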